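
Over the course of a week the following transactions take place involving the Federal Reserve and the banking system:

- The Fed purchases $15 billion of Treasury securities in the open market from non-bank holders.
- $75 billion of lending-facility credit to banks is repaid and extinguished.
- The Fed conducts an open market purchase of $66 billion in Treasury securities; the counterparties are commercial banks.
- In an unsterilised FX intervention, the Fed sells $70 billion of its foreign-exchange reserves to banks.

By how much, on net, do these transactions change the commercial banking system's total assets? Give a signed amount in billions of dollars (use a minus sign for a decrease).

-$60 billion

Asset purchase (from non-banks) $15 billion: bank balance sheets expand → +$15B.
Discount-window repayment $75 billion: bank balance sheets shrink → −$75B.
OMO purchase (from banks) $66 billion: just an asset swap on bank balance sheets → 0.
FX sale $70 billion: just an asset swap on bank balance sheets → 0.
Net: 15 − 75 + 0 + 0 = -$60 billion.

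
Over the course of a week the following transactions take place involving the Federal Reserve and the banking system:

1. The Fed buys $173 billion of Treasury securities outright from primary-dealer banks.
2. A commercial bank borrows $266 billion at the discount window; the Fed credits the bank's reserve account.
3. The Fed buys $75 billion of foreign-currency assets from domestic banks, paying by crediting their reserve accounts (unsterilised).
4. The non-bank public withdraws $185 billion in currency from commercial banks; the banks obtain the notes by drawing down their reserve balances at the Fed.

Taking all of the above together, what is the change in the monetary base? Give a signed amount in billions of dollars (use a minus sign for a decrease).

OMO purchase (from banks) $173 billion: Fed balance sheet expands → +$173B.
Discount-window loan $266 billion: Fed balance sheet expands → +$266B.
FX purchase $75 billion: Fed balance sheet expands → +$75B.
Currency withdrawal $185 billion: just a shift between currency and reserves — both are base money → 0.
Net: 173 + 266 + 75 + 0 = +$514 billion.

+$514 billion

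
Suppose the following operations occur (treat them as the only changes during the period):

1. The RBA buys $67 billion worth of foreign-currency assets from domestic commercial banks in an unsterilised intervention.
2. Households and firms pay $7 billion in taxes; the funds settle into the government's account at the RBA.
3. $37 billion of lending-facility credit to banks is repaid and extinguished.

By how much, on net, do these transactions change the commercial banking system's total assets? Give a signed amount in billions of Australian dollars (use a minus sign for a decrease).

FX purchase $67 billion: just an asset swap on bank balance sheets → 0.
Government account inflow $7 billion: bank balance sheets shrink → −$7B.
Discount-window repayment $37 billion: bank balance sheets shrink → −$37B.
Net: 0 − 7 − 37 = -$44 billion.

-$44 billion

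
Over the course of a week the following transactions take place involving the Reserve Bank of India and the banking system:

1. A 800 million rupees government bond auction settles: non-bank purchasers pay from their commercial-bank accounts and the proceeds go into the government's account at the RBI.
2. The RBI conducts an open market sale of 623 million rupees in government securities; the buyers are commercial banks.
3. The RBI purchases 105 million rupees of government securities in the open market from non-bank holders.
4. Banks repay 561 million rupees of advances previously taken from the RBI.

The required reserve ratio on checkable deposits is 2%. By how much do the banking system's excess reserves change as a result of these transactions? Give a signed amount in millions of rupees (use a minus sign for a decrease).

-1865.1 million

Government account inflow 800 million rupees: reserves −800M, deposits −800M.
OMO sale (to banks) 623 million rupees: reserves −623M, deposits 0.
Asset purchase (from non-banks) 105 million rupees: reserves +105M, deposits +105M.
Discount-window repayment 561 million rupees: reserves −561M, deposits 0.
Totals: Δreserves = −1879M, Δdeposits = −695M.
Δrequired reserves = 2% × −695M = −13.9M.
Δexcess reserves = Δreserves − Δrequired = −1879M − (−13.9M) = -1865.1 million.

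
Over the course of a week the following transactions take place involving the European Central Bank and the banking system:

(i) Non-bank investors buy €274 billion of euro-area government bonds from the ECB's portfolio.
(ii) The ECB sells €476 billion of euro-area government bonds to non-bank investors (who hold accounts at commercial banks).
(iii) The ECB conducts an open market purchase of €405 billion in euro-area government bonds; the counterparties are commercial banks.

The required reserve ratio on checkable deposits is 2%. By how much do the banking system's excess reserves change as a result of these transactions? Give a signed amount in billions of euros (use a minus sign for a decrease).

Asset sale (to non-banks) €274 billion: reserves −€274B, deposits −€274B.
Asset sale (to non-banks) €476 billion: reserves −€476B, deposits −€476B.
OMO purchase (from banks) €405 billion: reserves +€405B, deposits 0.
Totals: Δreserves = −€345B, Δdeposits = −€750B.
Δrequired reserves = 2% × −€750B = −€15B.
Δexcess reserves = Δreserves − Δrequired = −€345B − (−€15B) = -€330 billion.

-€330 billion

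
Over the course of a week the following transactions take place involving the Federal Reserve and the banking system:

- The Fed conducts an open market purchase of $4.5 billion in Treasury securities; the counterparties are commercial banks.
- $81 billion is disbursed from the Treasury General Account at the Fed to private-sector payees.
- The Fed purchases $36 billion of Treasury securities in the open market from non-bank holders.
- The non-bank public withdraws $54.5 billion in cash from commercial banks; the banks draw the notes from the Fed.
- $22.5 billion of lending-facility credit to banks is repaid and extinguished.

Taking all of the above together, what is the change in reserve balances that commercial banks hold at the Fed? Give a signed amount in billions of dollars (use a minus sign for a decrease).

OMO purchase (from banks) $4.5 billion: the Fed pays by crediting reserve accounts → +$4.5B.
Government spending $81 billion: government payments flow into bank reserve accounts → +$81B.
Asset purchase (from non-banks) $36 billion: the Fed pays by crediting reserve accounts → +$36B.
Currency withdrawal $54.5 billion: banks swap reserves for currency → −$54.5B.
Discount-window repayment $22.5 billion: repayment is debited from reserves → −$22.5B.
Net: 4.5 + 81 + 36 − 54.5 − 22.5 = +$44.5 billion.

+$44.5 billion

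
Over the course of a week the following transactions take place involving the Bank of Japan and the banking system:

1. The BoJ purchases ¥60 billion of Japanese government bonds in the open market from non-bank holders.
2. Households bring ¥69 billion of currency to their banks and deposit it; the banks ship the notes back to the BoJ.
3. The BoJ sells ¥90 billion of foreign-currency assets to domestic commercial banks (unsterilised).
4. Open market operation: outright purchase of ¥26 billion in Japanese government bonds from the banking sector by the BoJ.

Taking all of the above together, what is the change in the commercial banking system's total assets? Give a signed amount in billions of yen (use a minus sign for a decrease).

Asset purchase (from non-banks) ¥60 billion: bank balance sheets expand → +¥60B.
Currency deposit ¥69 billion: bank balance sheets expand → +¥69B.
FX sale ¥90 billion: just an asset swap on bank balance sheets → 0.
OMO purchase (from banks) ¥26 billion: just an asset swap on bank balance sheets → 0.
Net: 60 + 69 + 0 + 0 = +¥129 billion.

+¥129 billion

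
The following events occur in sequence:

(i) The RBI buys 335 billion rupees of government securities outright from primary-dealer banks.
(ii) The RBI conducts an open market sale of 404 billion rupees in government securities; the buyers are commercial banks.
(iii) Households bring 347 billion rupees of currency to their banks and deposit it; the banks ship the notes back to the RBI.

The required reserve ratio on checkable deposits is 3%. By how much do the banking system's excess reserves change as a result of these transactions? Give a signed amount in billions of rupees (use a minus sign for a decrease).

OMO purchase (from banks) 335 billion rupees: reserves +335B, deposits 0.
OMO sale (to banks) 404 billion rupees: reserves −404B, deposits 0.
Currency deposit 347 billion rupees: reserves +347B, deposits +347B.
Totals: Δreserves = +278B, Δdeposits = +347B.
Δrequired reserves = 3% × +347B = +10.41B.
Δexcess reserves = Δreserves − Δrequired = +278B − (+10.41B) = +267.59 billion.

+267.59 billion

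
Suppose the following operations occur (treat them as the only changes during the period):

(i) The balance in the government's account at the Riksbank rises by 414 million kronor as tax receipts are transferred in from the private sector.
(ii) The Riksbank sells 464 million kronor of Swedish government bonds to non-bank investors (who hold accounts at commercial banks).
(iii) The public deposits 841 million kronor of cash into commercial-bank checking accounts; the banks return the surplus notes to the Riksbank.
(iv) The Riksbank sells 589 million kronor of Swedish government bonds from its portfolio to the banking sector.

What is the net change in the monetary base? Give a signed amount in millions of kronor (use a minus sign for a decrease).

-1467 million

Government account inflow 414 million kronor: reserves shift to a non-base liability → −414M.
Asset sale (to non-banks) 464 million kronor: Riksbank balance sheet contracts → −464M.
Currency deposit 841 million kronor: just a shift between currency and reserves — both are base money → 0.
OMO sale (to banks) 589 million kronor: Riksbank balance sheet contracts → −589M.
Net: −414 − 464 + 0 − 589 = -1467 million.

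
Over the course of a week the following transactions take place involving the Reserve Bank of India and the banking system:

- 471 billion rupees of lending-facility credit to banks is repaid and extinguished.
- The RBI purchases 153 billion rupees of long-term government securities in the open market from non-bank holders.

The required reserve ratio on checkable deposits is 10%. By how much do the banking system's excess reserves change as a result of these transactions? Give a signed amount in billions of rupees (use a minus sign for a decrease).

-333.3 billion

Discount-window repayment 471 billion rupees: reserves −471B, deposits 0.
Asset purchase (from non-banks) 153 billion rupees: reserves +153B, deposits +153B.
Totals: Δreserves = −318B, Δdeposits = +153B.
Δrequired reserves = 10% × +153B = +15.3B.
Δexcess reserves = Δreserves − Δrequired = −318B − (+15.3B) = -333.3 billion.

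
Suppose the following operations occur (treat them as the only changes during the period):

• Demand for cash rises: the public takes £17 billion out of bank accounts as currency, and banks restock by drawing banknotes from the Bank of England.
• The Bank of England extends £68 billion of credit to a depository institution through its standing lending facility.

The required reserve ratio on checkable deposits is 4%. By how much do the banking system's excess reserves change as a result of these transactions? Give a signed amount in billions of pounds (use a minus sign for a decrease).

+£51.68 billion

Currency withdrawal £17 billion: reserves −£17B, deposits −£17B.
Discount-window loan £68 billion: reserves +£68B, deposits 0.
Totals: Δreserves = +£51B, Δdeposits = −£17B.
Δrequired reserves = 4% × −£17B = −£0.68B.
Δexcess reserves = Δreserves − Δrequired = +£51B − (−£0.68B) = +£51.68 billion.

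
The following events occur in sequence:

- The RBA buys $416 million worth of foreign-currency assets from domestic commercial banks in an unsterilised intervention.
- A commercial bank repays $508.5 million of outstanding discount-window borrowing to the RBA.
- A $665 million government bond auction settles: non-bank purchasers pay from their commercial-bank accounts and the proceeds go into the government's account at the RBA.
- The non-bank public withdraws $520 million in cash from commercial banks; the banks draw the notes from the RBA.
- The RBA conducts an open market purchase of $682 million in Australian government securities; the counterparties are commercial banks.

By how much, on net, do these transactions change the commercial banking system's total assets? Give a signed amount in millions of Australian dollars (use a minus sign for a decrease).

-$1693.5 million

FX purchase $416 million: just an asset swap on bank balance sheets → 0.
Discount-window repayment $508.5 million: bank balance sheets shrink → −$508.5M.
Government account inflow $665 million: bank balance sheets shrink → −$665M.
Currency withdrawal $520 million: bank balance sheets shrink → −$520M.
OMO purchase (from banks) $682 million: just an asset swap on bank balance sheets → 0.
Net: 0 − 508.5 − 665 − 520 + 0 = -$1693.5 million.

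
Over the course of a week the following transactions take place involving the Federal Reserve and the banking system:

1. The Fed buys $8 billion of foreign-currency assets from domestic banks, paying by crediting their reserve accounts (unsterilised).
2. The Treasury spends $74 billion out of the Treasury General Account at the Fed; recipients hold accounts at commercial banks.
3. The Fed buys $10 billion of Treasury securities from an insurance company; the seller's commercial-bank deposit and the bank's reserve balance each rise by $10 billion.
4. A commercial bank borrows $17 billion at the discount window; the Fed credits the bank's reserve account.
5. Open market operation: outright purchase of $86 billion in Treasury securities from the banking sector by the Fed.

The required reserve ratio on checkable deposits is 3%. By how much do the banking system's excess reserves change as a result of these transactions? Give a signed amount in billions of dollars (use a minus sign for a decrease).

FX purchase $8 billion: reserves +$8B, deposits 0.
Government spending $74 billion: reserves +$74B, deposits +$74B.
Asset purchase (from non-banks) $10 billion: reserves +$10B, deposits +$10B.
Discount-window loan $17 billion: reserves +$17B, deposits 0.
OMO purchase (from banks) $86 billion: reserves +$86B, deposits 0.
Totals: Δreserves = +$195B, Δdeposits = +$84B.
Δrequired reserves = 3% × +$84B = +$2.52B.
Δexcess reserves = Δreserves − Δrequired = +$195B − (+$2.52B) = +$192.48 billion.

+$192.48 billion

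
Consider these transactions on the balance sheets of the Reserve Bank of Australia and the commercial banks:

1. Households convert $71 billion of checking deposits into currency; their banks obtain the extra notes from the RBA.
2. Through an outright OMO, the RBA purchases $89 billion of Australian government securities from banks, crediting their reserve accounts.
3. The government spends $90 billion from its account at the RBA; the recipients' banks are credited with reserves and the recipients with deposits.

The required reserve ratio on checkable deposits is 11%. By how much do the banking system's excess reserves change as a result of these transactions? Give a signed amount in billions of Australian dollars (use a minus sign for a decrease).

+$105.91 billion

Currency withdrawal $71 billion: reserves −$71B, deposits −$71B.
OMO purchase (from banks) $89 billion: reserves +$89B, deposits 0.
Government spending $90 billion: reserves +$90B, deposits +$90B.
Totals: Δreserves = +$108B, Δdeposits = +$19B.
Δrequired reserves = 11% × +$19B = +$2.09B.
Δexcess reserves = Δreserves − Δrequired = +$108B − (+$2.09B) = +$105.91 billion.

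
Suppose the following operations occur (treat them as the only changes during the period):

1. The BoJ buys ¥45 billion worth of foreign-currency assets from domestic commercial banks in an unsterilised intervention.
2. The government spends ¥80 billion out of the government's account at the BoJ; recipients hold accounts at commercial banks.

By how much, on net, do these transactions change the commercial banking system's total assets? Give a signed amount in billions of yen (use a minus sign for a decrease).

+¥80 billion

BoJ balance sheet:
  Assets:      Foreign assets +¥45B
  Liabilities: Bank reserves +¥125B, Government deposits −¥80B
Commercial banking system:
  Assets:      Reserves at CB +¥125B, Foreign assets −¥45B
  Liabilities: Checkable deposits +¥80B
Change in total bank assets = +¥80 billion.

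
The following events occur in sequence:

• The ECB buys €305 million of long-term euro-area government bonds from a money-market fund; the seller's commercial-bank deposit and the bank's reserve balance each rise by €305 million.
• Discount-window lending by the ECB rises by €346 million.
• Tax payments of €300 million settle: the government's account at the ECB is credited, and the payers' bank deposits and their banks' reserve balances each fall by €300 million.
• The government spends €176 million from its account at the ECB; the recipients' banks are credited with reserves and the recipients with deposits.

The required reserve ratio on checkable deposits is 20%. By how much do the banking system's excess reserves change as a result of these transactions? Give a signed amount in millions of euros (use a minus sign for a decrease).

+€490.8 million

Asset purchase (from non-banks) €305 million: reserves +€305M, deposits +€305M.
Discount-window loan €346 million: reserves +€346M, deposits 0.
Government account inflow €300 million: reserves −€300M, deposits −€300M.
Government spending €176 million: reserves +€176M, deposits +€176M.
Totals: Δreserves = +€527M, Δdeposits = +€181M.
Δrequired reserves = 20% × +€181M = +€36.2M.
Δexcess reserves = Δreserves − Δrequired = +€527M − (+€36.2M) = +€490.8 million.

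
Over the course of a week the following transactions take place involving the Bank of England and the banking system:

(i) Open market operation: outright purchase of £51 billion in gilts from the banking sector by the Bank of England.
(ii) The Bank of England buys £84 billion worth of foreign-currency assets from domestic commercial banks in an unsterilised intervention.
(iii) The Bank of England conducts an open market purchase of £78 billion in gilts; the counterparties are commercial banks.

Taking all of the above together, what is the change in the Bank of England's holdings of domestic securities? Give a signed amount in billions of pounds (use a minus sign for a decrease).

OMO purchase (from banks) £51 billion: securities added to the Bank of England's portfolio → +£51B.
FX purchase £84 billion: the Bank of England's securities portfolio is untouched → 0.
OMO purchase (from banks) £78 billion: securities added to the Bank of England's portfolio → +£78B.
Net: 51 + 0 + 78 = +£129 billion.

+£129 billion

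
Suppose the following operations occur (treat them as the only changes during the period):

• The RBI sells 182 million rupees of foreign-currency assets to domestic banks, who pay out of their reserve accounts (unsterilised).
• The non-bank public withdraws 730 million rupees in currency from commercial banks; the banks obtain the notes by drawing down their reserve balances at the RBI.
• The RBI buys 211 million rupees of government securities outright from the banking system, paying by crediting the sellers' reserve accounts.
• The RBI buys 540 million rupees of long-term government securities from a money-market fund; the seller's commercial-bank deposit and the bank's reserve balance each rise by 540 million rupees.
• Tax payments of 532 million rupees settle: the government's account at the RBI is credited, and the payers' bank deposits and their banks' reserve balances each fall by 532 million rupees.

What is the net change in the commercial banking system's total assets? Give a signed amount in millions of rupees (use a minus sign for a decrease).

FX sale 182 million rupees: just an asset swap on bank balance sheets → 0.
Currency withdrawal 730 million rupees: bank balance sheets shrink → −730M.
OMO purchase (from banks) 211 million rupees: just an asset swap on bank balance sheets → 0.
Asset purchase (from non-banks) 540 million rupees: bank balance sheets expand → +540M.
Government account inflow 532 million rupees: bank balance sheets shrink → −532M.
Net: 0 − 730 + 0 + 540 − 532 = -722 million.

-722 million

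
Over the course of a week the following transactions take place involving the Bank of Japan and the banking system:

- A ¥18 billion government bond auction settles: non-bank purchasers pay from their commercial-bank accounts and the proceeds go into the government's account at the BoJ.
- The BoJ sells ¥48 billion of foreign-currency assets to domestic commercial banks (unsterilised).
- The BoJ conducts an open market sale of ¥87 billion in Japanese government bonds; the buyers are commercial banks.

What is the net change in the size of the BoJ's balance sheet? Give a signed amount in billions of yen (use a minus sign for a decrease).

BoJ balance sheet:
  Assets:      Securities −¥87B, Foreign assets −¥48B
  Liabilities: Bank reserves −¥153B, Government deposits +¥18B
Change in total BoJ assets = -¥135 billion.

-¥135 billion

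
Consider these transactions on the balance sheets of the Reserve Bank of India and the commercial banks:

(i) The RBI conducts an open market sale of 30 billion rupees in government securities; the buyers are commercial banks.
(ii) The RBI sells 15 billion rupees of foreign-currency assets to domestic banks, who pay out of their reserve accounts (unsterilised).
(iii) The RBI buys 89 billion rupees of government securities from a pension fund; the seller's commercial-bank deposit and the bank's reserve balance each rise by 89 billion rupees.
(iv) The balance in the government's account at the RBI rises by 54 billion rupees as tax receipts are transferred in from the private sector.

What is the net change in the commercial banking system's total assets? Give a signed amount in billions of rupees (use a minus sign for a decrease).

OMO sale (to banks) 30 billion rupees: just an asset swap on bank balance sheets → 0.
FX sale 15 billion rupees: just an asset swap on bank balance sheets → 0.
Asset purchase (from non-banks) 89 billion rupees: bank balance sheets expand → +89B.
Government account inflow 54 billion rupees: bank balance sheets shrink → −54B.
Net: 0 + 0 + 89 − 54 = +35 billion.

+35 billion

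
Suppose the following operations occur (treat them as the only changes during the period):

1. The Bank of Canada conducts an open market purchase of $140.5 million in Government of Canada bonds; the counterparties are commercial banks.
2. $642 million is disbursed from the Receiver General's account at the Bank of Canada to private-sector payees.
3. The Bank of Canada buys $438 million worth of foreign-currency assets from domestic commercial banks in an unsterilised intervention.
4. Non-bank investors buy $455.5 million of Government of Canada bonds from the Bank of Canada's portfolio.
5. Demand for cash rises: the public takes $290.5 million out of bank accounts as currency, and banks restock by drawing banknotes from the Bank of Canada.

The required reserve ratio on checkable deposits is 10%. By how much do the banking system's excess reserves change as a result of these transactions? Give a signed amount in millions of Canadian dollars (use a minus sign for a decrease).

OMO purchase (from banks) $140.5 million: reserves +$140.5M, deposits 0.
Government spending $642 million: reserves +$642M, deposits +$642M.
FX purchase $438 million: reserves +$438M, deposits 0.
Asset sale (to non-banks) $455.5 million: reserves −$455.5M, deposits −$455.5M.
Currency withdrawal $290.5 million: reserves −$290.5M, deposits −$290.5M.
Totals: Δreserves = +$474.5M, Δdeposits = −$104M.
Δrequired reserves = 10% × −$104M = −$10.4M.
Δexcess reserves = Δreserves − Δrequired = +$474.5M − (−$10.4M) = +$484.9 million.

+$484.9 million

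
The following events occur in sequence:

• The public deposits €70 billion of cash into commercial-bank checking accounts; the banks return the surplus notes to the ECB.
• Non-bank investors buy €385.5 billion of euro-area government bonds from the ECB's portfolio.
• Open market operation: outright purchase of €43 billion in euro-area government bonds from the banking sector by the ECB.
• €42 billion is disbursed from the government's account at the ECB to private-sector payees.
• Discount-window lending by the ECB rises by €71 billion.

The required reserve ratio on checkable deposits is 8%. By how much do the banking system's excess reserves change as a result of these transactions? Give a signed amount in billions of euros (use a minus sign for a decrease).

-€137.62 billion

Currency deposit €70 billion: reserves +€70B, deposits +€70B.
Asset sale (to non-banks) €385.5 billion: reserves −€385.5B, deposits −€385.5B.
OMO purchase (from banks) €43 billion: reserves +€43B, deposits 0.
Government spending €42 billion: reserves +€42B, deposits +€42B.
Discount-window loan €71 billion: reserves +€71B, deposits 0.
Totals: Δreserves = −€159.5B, Δdeposits = −€273.5B.
Δrequired reserves = 8% × −€273.5B = −€21.88B.
Δexcess reserves = Δreserves − Δrequired = −€159.5B − (−€21.88B) = -€137.62 billion.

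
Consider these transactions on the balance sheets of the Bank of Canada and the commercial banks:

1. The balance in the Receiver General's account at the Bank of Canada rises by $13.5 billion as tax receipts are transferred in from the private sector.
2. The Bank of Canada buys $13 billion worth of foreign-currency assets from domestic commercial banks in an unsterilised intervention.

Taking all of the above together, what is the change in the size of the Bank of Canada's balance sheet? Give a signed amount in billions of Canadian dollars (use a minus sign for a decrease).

Bank of Canada balance sheet:
  Assets:      Foreign assets +$13B
  Liabilities: Bank reserves −$0.5B, Government deposits +$13.5B
Commercial banking system:
  Assets:      Reserves at CB −$0.5B, Foreign assets −$13B
  Liabilities: Checkable deposits −$13.5B
Change in total Bank of Canada assets = +$13 billion.

+$13 billion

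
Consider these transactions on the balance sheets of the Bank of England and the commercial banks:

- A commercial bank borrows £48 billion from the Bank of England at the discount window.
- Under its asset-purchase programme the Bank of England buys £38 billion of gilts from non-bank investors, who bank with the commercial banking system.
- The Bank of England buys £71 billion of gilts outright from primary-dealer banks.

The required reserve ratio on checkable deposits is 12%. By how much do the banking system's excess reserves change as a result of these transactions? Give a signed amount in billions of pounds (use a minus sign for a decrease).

+£152.44 billion

Discount-window loan £48 billion: reserves +£48B, deposits 0.
Asset purchase (from non-banks) £38 billion: reserves +£38B, deposits +£38B.
OMO purchase (from banks) £71 billion: reserves +£71B, deposits 0.
Totals: Δreserves = +£157B, Δdeposits = +£38B.
Δrequired reserves = 12% × +£38B = +£4.56B.
Δexcess reserves = Δreserves − Δrequired = +£157B − (+£4.56B) = +£152.44 billion.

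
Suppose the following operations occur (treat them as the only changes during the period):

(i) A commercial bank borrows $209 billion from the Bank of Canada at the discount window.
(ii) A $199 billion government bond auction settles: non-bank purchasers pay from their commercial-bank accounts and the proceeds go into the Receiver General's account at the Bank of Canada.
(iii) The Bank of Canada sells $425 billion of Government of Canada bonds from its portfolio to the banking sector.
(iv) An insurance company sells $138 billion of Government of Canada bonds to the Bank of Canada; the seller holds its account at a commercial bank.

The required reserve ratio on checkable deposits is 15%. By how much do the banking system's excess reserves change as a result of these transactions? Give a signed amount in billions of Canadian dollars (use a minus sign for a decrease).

-$267.85 billion

Discount-window loan $209 billion: reserves +$209B, deposits 0.
Government account inflow $199 billion: reserves −$199B, deposits −$199B.
OMO sale (to banks) $425 billion: reserves −$425B, deposits 0.
Asset purchase (from non-banks) $138 billion: reserves +$138B, deposits +$138B.
Totals: Δreserves = −$277B, Δdeposits = −$61B.
Δrequired reserves = 15% × −$61B = −$9.15B.
Δexcess reserves = Δreserves − Δrequired = −$277B − (−$9.15B) = -$267.85 billion.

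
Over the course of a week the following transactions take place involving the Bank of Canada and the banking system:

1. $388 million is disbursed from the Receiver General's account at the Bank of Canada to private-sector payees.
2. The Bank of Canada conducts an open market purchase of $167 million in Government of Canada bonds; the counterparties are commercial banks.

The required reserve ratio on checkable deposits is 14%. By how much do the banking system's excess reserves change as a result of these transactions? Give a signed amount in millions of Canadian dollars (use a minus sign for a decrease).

Government spending $388 million: reserves +$388M, deposits +$388M.
OMO purchase (from banks) $167 million: reserves +$167M, deposits 0.
Totals: Δreserves = +$555M, Δdeposits = +$388M.
Δrequired reserves = 14% × +$388M = +$54.32M.
Δexcess reserves = Δreserves − Δrequired = +$555M − (+$54.32M) = +$500.68 million.

+$500.68 million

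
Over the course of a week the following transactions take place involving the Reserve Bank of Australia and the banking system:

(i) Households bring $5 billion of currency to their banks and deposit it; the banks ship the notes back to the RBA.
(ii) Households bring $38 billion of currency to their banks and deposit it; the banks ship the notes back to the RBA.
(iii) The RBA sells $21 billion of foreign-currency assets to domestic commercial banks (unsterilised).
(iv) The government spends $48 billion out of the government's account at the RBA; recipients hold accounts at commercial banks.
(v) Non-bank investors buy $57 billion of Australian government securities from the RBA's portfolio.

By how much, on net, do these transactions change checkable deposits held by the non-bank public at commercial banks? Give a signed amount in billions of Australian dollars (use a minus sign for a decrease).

+$34 billion

Currency deposit $5 billion: non-bank counterparties' bank balances rise → +$5B.
Currency deposit $38 billion: non-bank counterparties' bank balances rise → +$38B.
FX sale $21 billion: the counterparty is a bank, so public deposits are unchanged → 0.
Government spending $48 billion: non-bank counterparties' bank balances rise → +$48B.
Asset sale (to non-banks) $57 billion: non-bank counterparties' bank balances fall → −$57B.
Net: 5 + 38 + 0 + 48 − 57 = +$34 billion.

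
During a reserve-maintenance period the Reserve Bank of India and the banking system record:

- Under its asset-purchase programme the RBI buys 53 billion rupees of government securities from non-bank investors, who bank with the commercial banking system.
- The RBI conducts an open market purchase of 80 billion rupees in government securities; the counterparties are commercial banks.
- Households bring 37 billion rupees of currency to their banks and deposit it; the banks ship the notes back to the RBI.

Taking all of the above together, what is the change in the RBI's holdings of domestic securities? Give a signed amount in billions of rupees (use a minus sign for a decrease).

+133 billion

Asset purchase (from non-banks) 53 billion rupees: securities added to the RBI's portfolio → +53B.
OMO purchase (from banks) 80 billion rupees: securities added to the RBI's portfolio → +80B.
Currency deposit 37 billion rupees: the RBI's securities portfolio is untouched → 0.
Net: 53 + 80 + 0 = +133 billion.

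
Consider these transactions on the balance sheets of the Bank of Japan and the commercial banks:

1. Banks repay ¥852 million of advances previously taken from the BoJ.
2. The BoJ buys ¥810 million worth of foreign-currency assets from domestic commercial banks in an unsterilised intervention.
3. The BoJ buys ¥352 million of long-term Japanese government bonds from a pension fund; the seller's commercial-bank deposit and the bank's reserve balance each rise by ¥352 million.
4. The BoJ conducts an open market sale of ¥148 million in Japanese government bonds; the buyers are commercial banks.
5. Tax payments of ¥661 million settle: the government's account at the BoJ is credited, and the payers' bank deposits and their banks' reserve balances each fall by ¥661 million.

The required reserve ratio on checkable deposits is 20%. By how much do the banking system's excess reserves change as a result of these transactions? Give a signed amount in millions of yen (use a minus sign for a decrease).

Discount-window repayment ¥852 million: reserves −¥852M, deposits 0.
FX purchase ¥810 million: reserves +¥810M, deposits 0.
Asset purchase (from non-banks) ¥352 million: reserves +¥352M, deposits +¥352M.
OMO sale (to banks) ¥148 million: reserves −¥148M, deposits 0.
Government account inflow ¥661 million: reserves −¥661M, deposits −¥661M.
Totals: Δreserves = −¥499M, Δdeposits = −¥309M.
Δrequired reserves = 20% × −¥309M = −¥61.8M.
Δexcess reserves = Δreserves − Δrequired = −¥499M − (−¥61.8M) = -¥437.2 million.

-¥437.2 million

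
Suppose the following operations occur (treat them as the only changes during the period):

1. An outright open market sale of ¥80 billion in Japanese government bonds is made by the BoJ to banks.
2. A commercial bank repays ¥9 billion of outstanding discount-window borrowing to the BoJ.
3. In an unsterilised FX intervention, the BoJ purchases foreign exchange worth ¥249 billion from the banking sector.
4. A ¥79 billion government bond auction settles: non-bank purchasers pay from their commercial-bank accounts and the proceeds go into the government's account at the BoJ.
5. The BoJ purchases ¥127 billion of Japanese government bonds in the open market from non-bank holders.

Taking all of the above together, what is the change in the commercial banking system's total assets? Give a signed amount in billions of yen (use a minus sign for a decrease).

+¥39 billion

BoJ balance sheet:
  Assets:      Securities +¥47B, Loans to banks −¥9B, Foreign assets +¥249B
  Liabilities: Bank reserves +¥208B, Government deposits +¥79B
Commercial banking system:
  Assets:      Reserves at CB +¥208B, Securities +¥80B, Foreign assets −¥249B
  Liabilities: Checkable deposits +¥48B, Borrowings from CB −¥9B
Change in total bank assets = +¥39 billion.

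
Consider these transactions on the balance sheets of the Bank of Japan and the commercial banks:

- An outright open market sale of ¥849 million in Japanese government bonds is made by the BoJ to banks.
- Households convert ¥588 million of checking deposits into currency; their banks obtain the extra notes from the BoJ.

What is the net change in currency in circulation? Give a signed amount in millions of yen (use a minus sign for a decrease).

+¥588 million

BoJ balance sheet:
  Assets:      Securities −¥849M
  Liabilities: Bank reserves −¥1437M, Currency in circulation +¥588M
Commercial banking system:
  Assets:      Reserves at CB −¥1437M, Securities +¥849M
  Liabilities: Checkable deposits −¥588M
So the change in currency in circulation is +¥588 million.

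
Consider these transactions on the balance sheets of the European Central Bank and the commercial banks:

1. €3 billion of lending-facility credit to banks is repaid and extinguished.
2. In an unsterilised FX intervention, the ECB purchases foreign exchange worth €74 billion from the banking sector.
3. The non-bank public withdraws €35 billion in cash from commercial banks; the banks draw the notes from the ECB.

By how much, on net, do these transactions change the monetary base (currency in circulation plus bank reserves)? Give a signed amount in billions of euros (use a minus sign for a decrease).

+€71 billion

Discount-window repayment €3 billion: ECB balance sheet contracts → −€3B.
FX purchase €74 billion: ECB balance sheet expands → +€74B.
Currency withdrawal €35 billion: just a shift between currency and reserves — both are base money → 0.
Net: −3 + 74 + 0 = +€71 billion.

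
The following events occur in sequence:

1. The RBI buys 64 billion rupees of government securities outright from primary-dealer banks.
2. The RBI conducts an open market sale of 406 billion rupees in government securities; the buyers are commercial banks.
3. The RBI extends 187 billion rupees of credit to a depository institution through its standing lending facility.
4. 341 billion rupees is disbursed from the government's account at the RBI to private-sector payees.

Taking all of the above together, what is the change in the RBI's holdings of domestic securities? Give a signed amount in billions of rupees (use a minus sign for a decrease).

-342 billion

RBI balance sheet:
  Assets:      Securities −342B, Loans to banks +187B
  Liabilities: Bank reserves +186B, Government deposits −341B
Commercial banking system:
  Assets:      Reserves at CB +186B, Securities +342B
  Liabilities: Checkable deposits +341B, Borrowings from CB +187B
So the change in the RBI's holdings of domestic securities is -342 billion.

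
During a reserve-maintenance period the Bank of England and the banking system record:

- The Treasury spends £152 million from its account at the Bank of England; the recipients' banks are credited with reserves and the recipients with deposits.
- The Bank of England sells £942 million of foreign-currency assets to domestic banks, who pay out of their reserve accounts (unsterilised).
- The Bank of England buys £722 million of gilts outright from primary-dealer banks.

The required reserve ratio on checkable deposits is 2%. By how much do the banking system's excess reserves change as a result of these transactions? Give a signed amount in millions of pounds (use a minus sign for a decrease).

-£71.04 million

Government spending £152 million: reserves +£152M, deposits +£152M.
FX sale £942 million: reserves −£942M, deposits 0.
OMO purchase (from banks) £722 million: reserves +£722M, deposits 0.
Totals: Δreserves = −£68M, Δdeposits = +£152M.
Δrequired reserves = 2% × +£152M = +£3.04M.
Δexcess reserves = Δreserves − Δrequired = −£68M − (+£3.04M) = -£71.04 million.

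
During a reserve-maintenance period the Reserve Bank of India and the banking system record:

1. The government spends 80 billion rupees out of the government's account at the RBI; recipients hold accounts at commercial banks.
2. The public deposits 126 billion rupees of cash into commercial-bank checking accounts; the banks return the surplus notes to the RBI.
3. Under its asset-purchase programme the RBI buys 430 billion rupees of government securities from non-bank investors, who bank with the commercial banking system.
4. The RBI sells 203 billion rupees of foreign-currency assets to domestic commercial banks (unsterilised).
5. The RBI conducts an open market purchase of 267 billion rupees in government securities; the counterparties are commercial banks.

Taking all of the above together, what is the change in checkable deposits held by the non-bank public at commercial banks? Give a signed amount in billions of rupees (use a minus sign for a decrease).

+636 billion

RBI balance sheet:
  Assets:      Securities +697B, Foreign assets −203B
  Liabilities: Bank reserves +700B, Currency in circulation −126B, Government deposits −80B
Commercial banking system:
  Assets:      Reserves at CB +700B, Securities −267B, Foreign assets +203B
  Liabilities: Checkable deposits +636B
So the change in checkable deposits held by the non-bank public at commercial banks is +636 billion.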